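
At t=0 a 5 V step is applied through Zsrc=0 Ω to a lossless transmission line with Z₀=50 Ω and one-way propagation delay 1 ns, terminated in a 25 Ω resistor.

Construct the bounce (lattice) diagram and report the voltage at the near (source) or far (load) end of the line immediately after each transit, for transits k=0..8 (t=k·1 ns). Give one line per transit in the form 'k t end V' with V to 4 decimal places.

Γ_L=-0.333333, Γ_S=-1.000000; launch V₁=5·50/50=5.000000
k=0 src: V=5.0000
k=1 load: inc=5.000000, refl=5.000000·-0.333333=-1.6667; V=0.000000+5.000000+-1.666667=3.3333
k=2 src: inc=-1.666667, refl=-1.666667·-1.000000=1.6667; V=5.000000+-1.666667+1.666667=5.0000
k=3 load: inc=1.666667, refl=1.666667·-0.333333=-0.5556; V=3.333333+1.666667+-0.555556=4.4444
k=4 src: inc=-0.555556, refl=-0.555556·-1.000000=0.5556; V=5.000000+-0.555556+0.555556=5.0000
k=5 load: inc=0.555556, refl=0.555556·-0.333333=-0.1852; V=4.444444+0.555556+-0.185185=4.8148
k=6 src: inc=-0.185185, refl=-0.185185·-1.000000=0.1852; V=5.000000+-0.185185+0.185185=5.0000
k=7 load: inc=0.185185, refl=0.185185·-0.333333=-0.0617; V=4.814815+0.185185+-0.061728=4.9383
k=8 src: inc=-0.061728, refl=-0.061728·-1.000000=0.0617; V=5.000000+-0.061728+0.061728=5.0000

0 0 source 5.0000
1 1 load 3.3333
2 2 source 5.0000
3 3 load 4.4444
4 4 source 5.0000
5 5 load 4.8148
6 6 source 5.0000
7 7 load 4.9383
8 8 source 5.0000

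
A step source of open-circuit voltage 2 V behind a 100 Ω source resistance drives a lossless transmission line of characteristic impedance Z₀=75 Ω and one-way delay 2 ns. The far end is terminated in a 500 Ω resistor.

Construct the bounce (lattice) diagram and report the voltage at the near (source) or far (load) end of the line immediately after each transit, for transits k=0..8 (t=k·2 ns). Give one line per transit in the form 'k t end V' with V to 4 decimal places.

Γ_L=0.739130, Γ_S=0.142857; launch V₁=2·75/175=0.857143
k=0 src: V=0.8571
k=1 load: inc=0.857143, refl=0.857143·0.739130=0.6335; V=0.000000+0.857143+0.633540=1.4907
k=2 src: inc=0.633540, refl=0.633540·0.142857=0.0905; V=0.857143+0.633540+0.090506=1.5812
k=3 load: inc=0.090506, refl=0.090506·0.739130=0.0669; V=1.490683+0.090506+0.066896=1.6481
k=4 src: inc=0.066896, refl=0.066896·0.142857=0.0096; V=1.581189+0.066896+0.009557=1.6576
k=5 load: inc=0.009557, refl=0.009557·0.739130=0.0071; V=1.648085+0.009557+0.007064=1.6647
k=6 src: inc=0.007064, refl=0.007064·0.142857=0.0010; V=1.657641+0.007064+0.001009=1.6657
k=7 load: inc=0.001009, refl=0.001009·0.739130=0.0007; V=1.664705+0.001009+0.000746=1.6665
k=8 src: inc=0.000746, refl=0.000746·0.142857=0.0001; V=1.665714+0.000746+0.000107=1.6666

0 0 source 0.8571
1 2 load 1.4907
2 4 source 1.5812
3 6 load 1.6481
4 8 source 1.6576
5 10 load 1.6647
6 12 source 1.6657
7 14 load 1.6665
8 16 source 1.6666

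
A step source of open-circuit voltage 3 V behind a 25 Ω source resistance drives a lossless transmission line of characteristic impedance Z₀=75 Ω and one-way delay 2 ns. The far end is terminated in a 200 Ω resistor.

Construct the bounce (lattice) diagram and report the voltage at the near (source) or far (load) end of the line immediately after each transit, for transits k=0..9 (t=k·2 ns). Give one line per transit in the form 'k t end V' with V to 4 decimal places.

Γ_L=0.454545, Γ_S=-0.500000; launch V₁=3·75/100=2.250000
k=0 src: V=2.2500
k=1 load: inc=2.250000, refl=2.250000·0.454545=1.0227; V=0.000000+2.250000+1.022727=3.2727
k=2 src: inc=1.022727, refl=1.022727·-0.500000=-0.5114; V=2.250000+1.022727+-0.511364=2.7614
k=3 load: inc=-0.511364, refl=-0.511364·0.454545=-0.2324; V=3.272727+-0.511364+-0.232438=2.5289
k=4 src: inc=-0.232438, refl=-0.232438·-0.500000=0.1162; V=2.761364+-0.232438+0.116219=2.6451
k=5 load: inc=0.116219, refl=0.116219·0.454545=0.0528; V=2.528926+0.116219+0.052827=2.6980
k=6 src: inc=0.052827, refl=0.052827·-0.500000=-0.0264; V=2.645145+0.052827+-0.026413=2.6716
k=7 load: inc=-0.026413, refl=-0.026413·0.454545=-0.0120; V=2.697971+-0.026413+-0.012006=2.6596
k=8 src: inc=-0.012006, refl=-0.012006·-0.500000=0.0060; V=2.671558+-0.012006+0.006003=2.6656
k=9 load: inc=0.006003, refl=0.006003·0.454545=0.0027; V=2.659552+0.006003+0.002729=2.6683

0 0 source 2.2500
1 2 load 3.2727
2 4 source 2.7614
3 6 load 2.5289
4 8 source 2.6451
5 10 load 2.6980
6 12 source 2.6716
7 14 load 2.6596
8 16 source 2.6656
9 18 load 2.6683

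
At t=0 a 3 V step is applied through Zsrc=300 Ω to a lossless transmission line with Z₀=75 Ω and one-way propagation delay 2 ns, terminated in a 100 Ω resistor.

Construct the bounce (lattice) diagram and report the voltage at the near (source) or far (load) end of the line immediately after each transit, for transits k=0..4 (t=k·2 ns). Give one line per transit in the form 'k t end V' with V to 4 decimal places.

Γ_L=0.142857, Γ_S=0.600000; launch V₁=3·75/375=0.600000
k=0 src: V=0.6000
k=1 load: inc=0.600000, refl=0.600000·0.142857=0.0857; V=0.000000+0.600000+0.085714=0.6857
k=2 src: inc=0.085714, refl=0.085714·0.600000=0.0514; V=0.600000+0.085714+0.051429=0.7371
k=3 load: inc=0.051429, refl=0.051429·0.142857=0.0073; V=0.685714+0.051429+0.007347=0.7445
k=4 src: inc=0.007347, refl=0.007347·0.600000=0.0044; V=0.737143+0.007347+0.004408=0.7489

0 0 source 0.6000
1 2 load 0.6857
2 4 source 0.7371
3 6 load 0.7445
4 8 source 0.7489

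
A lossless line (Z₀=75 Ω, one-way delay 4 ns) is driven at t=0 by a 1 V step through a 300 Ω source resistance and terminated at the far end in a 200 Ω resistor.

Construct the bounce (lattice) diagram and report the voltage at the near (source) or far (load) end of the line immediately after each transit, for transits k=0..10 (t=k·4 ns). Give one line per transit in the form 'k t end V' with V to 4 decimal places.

Γ_L=0.454545, Γ_S=0.600000; launch V₁=1·75/375=0.200000
k=0 src: V=0.2000
k=1 load: inc=0.200000, refl=0.200000·0.454545=0.0909; V=0.000000+0.200000+0.090909=0.2909
k=2 src: inc=0.090909, refl=0.090909·0.600000=0.0545; V=0.200000+0.090909+0.054545=0.3455
k=3 load: inc=0.054545, refl=0.054545·0.454545=0.0248; V=0.290909+0.054545+0.024793=0.3702
k=4 src: inc=0.024793, refl=0.024793·0.600000=0.0149; V=0.345455+0.024793+0.014876=0.3851
k=5 load: inc=0.014876, refl=0.014876·0.454545=0.0068; V=0.370248+0.014876+0.006762=0.3919
k=6 src: inc=0.006762, refl=0.006762·0.600000=0.0041; V=0.385124+0.006762+0.004057=0.3959
k=7 load: inc=0.004057, refl=0.004057·0.454545=0.0018; V=0.391886+0.004057+0.001844=0.3978
k=8 src: inc=0.001844, refl=0.001844·0.600000=0.0011; V=0.395943+0.001844+0.001106=0.3989
k=9 load: inc=0.001106, refl=0.001106·0.454545=0.0005; V=0.397787+0.001106+0.000503=0.3994
k=10 src: inc=0.000503, refl=0.000503·0.600000=0.0003; V=0.398894+0.000503+0.000302=0.3997

0 0 source 0.2000
1 4 load 0.2909
2 8 source 0.3455
3 12 load 0.3702
4 16 source 0.3851
5 20 load 0.3919
6 24 source 0.3959
7 28 load 0.3978
8 32 source 0.3989
9 36 load 0.3994
10 40 source 0.3997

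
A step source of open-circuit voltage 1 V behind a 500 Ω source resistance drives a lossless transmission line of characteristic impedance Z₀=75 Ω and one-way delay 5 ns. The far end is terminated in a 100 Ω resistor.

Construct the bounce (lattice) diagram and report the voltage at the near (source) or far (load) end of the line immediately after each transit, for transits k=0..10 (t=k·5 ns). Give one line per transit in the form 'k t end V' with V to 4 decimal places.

0 0 source 0.1304
1 5 load 0.1491
2 10 source 0.1628
3 15 load 0.1648
4 20 source 0.1663
5 25 load 0.1665
6 30 source 0.1666
7 35 load 0.1666
8 40 source 0.1667
9 45 load 0.1667
10 50 source 0.1667

Γ_L=0.142857, Γ_S=0.739130; launch V₁=1·75/575=0.130435
k=0 src: V=0.1304
k=1 load: inc=0.130435, refl=0.130435·0.142857=0.0186; V=0.000000+0.130435+0.018634=0.1491
k=2 src: inc=0.018634, refl=0.018634·0.739130=0.0138; V=0.130435+0.018634+0.013773=0.1628
k=3 load: inc=0.013773, refl=0.013773·0.142857=0.0020; V=0.149068+0.013773+0.001968=0.1648
k=4 src: inc=0.001968, refl=0.001968·0.739130=0.0015; V=0.162841+0.001968+0.001454=0.1663
k=5 load: inc=0.001454, refl=0.001454·0.142857=0.0002; V=0.164808+0.001454+0.000208=0.1665
k=6 src: inc=0.000208, refl=0.000208·0.739130=0.0002; V=0.166263+0.000208+0.000154=0.1666
k=7 load: inc=0.000154, refl=0.000154·0.142857=0.0000; V=0.166470+0.000154+0.000022=0.1666
k=8 src: inc=0.000022, refl=0.000022·0.739130=0.0000; V=0.166624+0.000022+0.000016=0.1667
k=9 load: inc=0.000016, refl=0.000016·0.142857=0.0000; V=0.166646+0.000016+0.000002=0.1667
k=10 src: inc=0.000002, refl=0.000002·0.739130=0.0000; V=0.166662+0.000002+0.000002=0.1667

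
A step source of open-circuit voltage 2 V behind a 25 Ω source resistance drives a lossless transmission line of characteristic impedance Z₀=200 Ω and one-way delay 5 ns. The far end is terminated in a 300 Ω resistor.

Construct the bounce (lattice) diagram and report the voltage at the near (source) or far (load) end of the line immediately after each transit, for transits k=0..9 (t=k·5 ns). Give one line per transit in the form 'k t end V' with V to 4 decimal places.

0 0 source 1.7778
1 5 load 2.1333
2 10 source 1.8568
3 15 load 1.8015
4 20 source 1.8445
5 25 load 1.8531
6 30 source 1.8464
7 35 load 1.8451
8 40 source 1.8461
9 45 load 1.8463

Γ_L=0.200000, Γ_S=-0.777778; launch V₁=2·200/225=1.777778
k=0 src: V=1.7778
k=1 load: inc=1.777778, refl=1.777778·0.200000=0.3556; V=0.000000+1.777778+0.355556=2.1333
k=2 src: inc=0.355556, refl=0.355556·-0.777778=-0.2765; V=1.777778+0.355556+-0.276543=1.8568
k=3 load: inc=-0.276543, refl=-0.276543·0.200000=-0.0553; V=2.133333+-0.276543+-0.055309=1.8015
k=4 src: inc=-0.055309, refl=-0.055309·-0.777778=0.0430; V=1.856790+-0.055309+0.043018=1.8445
k=5 load: inc=0.043018, refl=0.043018·0.200000=0.0086; V=1.801481+0.043018+0.008604=1.8531
k=6 src: inc=0.008604, refl=0.008604·-0.777778=-0.0067; V=1.844499+0.008604+-0.006692=1.8464
k=7 load: inc=-0.006692, refl=-0.006692·0.200000=-0.0013; V=1.853103+-0.006692+-0.001338=1.8451
k=8 src: inc=-0.001338, refl=-0.001338·-0.777778=0.0010; V=1.846411+-0.001338+0.001041=1.8461
k=9 load: inc=0.001041, refl=0.001041·0.200000=0.0002; V=1.845073+0.001041+0.000208=1.8463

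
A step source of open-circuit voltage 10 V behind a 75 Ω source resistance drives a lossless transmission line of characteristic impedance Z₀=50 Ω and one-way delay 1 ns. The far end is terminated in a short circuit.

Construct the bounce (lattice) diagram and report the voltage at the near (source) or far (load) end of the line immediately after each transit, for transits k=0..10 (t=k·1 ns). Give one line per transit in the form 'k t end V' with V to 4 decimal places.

0 0 source 4.0000
1 1 load 0.0000
2 2 source -0.8000
3 3 load 0.0000
4 4 source 0.1600
5 5 load 0.0000
6 6 source -0.0320
7 7 load 0.0000
8 8 source 0.0064
9 9 load 0.0000
10 10 source -0.0013

Γ_L=-1.000000, Γ_S=0.200000; launch V₁=10·50/125=4.000000
k=0 src: V=4.0000
k=1 load: inc=4.000000, refl=4.000000·-1.000000=-4.0000; V=0.000000+4.000000+-4.000000=0.0000
k=2 src: inc=-4.000000, refl=-4.000000·0.200000=-0.8000; V=4.000000+-4.000000+-0.800000=-0.8000
k=3 load: inc=-0.800000, refl=-0.800000·-1.000000=0.8000; V=0.000000+-0.800000+0.800000=0.0000
k=4 src: inc=0.800000, refl=0.800000·0.200000=0.1600; V=-0.800000+0.800000+0.160000=0.1600
k=5 load: inc=0.160000, refl=0.160000·-1.000000=-0.1600; V=0.000000+0.160000+-0.160000=0.0000
k=6 src: inc=-0.160000, refl=-0.160000·0.200000=-0.0320; V=0.160000+-0.160000+-0.032000=-0.0320
k=7 load: inc=-0.032000, refl=-0.032000·-1.000000=0.0320; V=0.000000+-0.032000+0.032000=0.0000
k=8 src: inc=0.032000, refl=0.032000·0.200000=0.0064; V=-0.032000+0.032000+0.006400=0.0064
k=9 load: inc=0.006400, refl=0.006400·-1.000000=-0.0064; V=0.000000+0.006400+-0.006400=0.0000
k=10 src: inc=-0.006400, refl=-0.006400·0.200000=-0.0013; V=0.006400+-0.006400+-0.001280=-0.0013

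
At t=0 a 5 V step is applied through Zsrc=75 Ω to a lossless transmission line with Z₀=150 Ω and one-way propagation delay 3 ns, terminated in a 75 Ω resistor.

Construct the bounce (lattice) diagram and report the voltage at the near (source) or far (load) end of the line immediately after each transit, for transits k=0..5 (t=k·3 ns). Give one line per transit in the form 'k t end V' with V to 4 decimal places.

Γ_L=-0.333333, Γ_S=-0.333333; launch V₁=5·150/225=3.333333
k=0 src: V=3.3333
k=1 load: inc=3.333333, refl=3.333333·-0.333333=-1.1111; V=0.000000+3.333333+-1.111111=2.2222
k=2 src: inc=-1.111111, refl=-1.111111·-0.333333=0.3704; V=3.333333+-1.111111+0.370370=2.5926
k=3 load: inc=0.370370, refl=0.370370·-0.333333=-0.1235; V=2.222222+0.370370+-0.123457=2.4691
k=4 src: inc=-0.123457, refl=-0.123457·-0.333333=0.0412; V=2.592593+-0.123457+0.041152=2.5103
k=5 load: inc=0.041152, refl=0.041152·-0.333333=-0.0137; V=2.469136+0.041152+-0.013717=2.4966

0 0 source 3.3333
1 3 load 2.2222
2 6 source 2.5926
3 9 load 2.4691
4 12 source 2.5103
5 15 load 2.4966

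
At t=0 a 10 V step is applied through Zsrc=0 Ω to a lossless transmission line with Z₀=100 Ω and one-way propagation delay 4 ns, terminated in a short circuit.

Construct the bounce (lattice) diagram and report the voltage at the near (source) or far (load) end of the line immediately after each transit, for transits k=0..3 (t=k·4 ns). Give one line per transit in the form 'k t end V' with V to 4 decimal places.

Γ_L=-1.000000, Γ_S=-1.000000; launch V₁=10·100/100=10.000000
k=0 src: V=10.0000
k=1 load: inc=10.000000, refl=10.000000·-1.000000=-10.0000; V=0.000000+10.000000+-10.000000=0.0000
k=2 src: inc=-10.000000, refl=-10.000000·-1.000000=10.0000; V=10.000000+-10.000000+10.000000=10.0000
k=3 load: inc=10.000000, refl=10.000000·-1.000000=-10.0000; V=0.000000+10.000000+-10.000000=0.0000

0 0 source 10.0000
1 4 load 0.0000
2 8 source 10.0000
3 12 load 0.0000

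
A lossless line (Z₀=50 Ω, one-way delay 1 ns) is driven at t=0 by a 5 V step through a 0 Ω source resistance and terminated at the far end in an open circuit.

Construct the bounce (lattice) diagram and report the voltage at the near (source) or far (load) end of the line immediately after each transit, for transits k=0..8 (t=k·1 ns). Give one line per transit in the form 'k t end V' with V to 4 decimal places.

0 0 source 5.0000
1 1 load 10.0000
2 2 source 5.0000
3 3 load 0.0000
4 4 source 5.0000
5 5 load 10.0000
6 6 source 5.0000
7 7 load 0.0000
8 8 source 5.0000

Γ_L=1.000000, Γ_S=-1.000000; launch V₁=5·50/50=5.000000
k=0 src: V=5.0000
k=1 load: inc=5.000000, refl=5.000000·1.000000=5.0000; V=0.000000+5.000000+5.000000=10.0000
k=2 src: inc=5.000000, refl=5.000000·-1.000000=-5.0000; V=5.000000+5.000000+-5.000000=5.0000
k=3 load: inc=-5.000000, refl=-5.000000·1.000000=-5.0000; V=10.000000+-5.000000+-5.000000=0.0000
k=4 src: inc=-5.000000, refl=-5.000000·-1.000000=5.0000; V=5.000000+-5.000000+5.000000=5.0000
k=5 load: inc=5.000000, refl=5.000000·1.000000=5.0000; V=0.000000+5.000000+5.000000=10.0000
k=6 src: inc=5.000000, refl=5.000000·-1.000000=-5.0000; V=5.000000+5.000000+-5.000000=5.0000
k=7 load: inc=-5.000000, refl=-5.000000·1.000000=-5.0000; V=10.000000+-5.000000+-5.000000=0.0000
k=8 src: inc=-5.000000, refl=-5.000000·-1.000000=5.0000; V=5.000000+-5.000000+5.000000=5.0000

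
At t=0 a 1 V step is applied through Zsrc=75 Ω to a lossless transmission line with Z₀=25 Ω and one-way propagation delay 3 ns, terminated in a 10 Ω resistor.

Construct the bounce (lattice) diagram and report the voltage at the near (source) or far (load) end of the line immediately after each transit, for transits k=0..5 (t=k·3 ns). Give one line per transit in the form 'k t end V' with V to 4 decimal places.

Γ_L=-0.428571, Γ_S=0.500000; launch V₁=1·25/100=0.250000
k=0 src: V=0.2500
k=1 load: inc=0.250000, refl=0.250000·-0.428571=-0.1071; V=0.000000+0.250000+-0.107143=0.1429
k=2 src: inc=-0.107143, refl=-0.107143·0.500000=-0.0536; V=0.250000+-0.107143+-0.053571=0.0893
k=3 load: inc=-0.053571, refl=-0.053571·-0.428571=0.0230; V=0.142857+-0.053571+0.022959=0.1122
k=4 src: inc=0.022959, refl=0.022959·0.500000=0.0115; V=0.089286+0.022959+0.011480=0.1237
k=5 load: inc=0.011480, refl=0.011480·-0.428571=-0.0049; V=0.112245+0.011480+-0.004920=0.1188

0 0 source 0.2500
1 3 load 0.1429
2 6 source 0.0893
3 9 load 0.1122
4 12 source 0.1237
5 15 load 0.1188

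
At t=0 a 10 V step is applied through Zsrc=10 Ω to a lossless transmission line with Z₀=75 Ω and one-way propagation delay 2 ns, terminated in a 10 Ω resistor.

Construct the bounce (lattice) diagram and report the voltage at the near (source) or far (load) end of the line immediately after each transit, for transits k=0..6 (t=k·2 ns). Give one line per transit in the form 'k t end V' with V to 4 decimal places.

Γ_L=-0.764706, Γ_S=-0.764706; launch V₁=10·75/85=8.823529
k=0 src: V=8.8235
k=1 load: inc=8.823529, refl=8.823529·-0.764706=-6.7474; V=0.000000+8.823529+-6.747405=2.0761
k=2 src: inc=-6.747405, refl=-6.747405·-0.764706=5.1598; V=8.823529+-6.747405+5.159780=7.2359
k=3 load: inc=5.159780, refl=5.159780·-0.764706=-3.9457; V=2.076125+5.159780+-3.945714=3.2902
k=4 src: inc=-3.945714, refl=-3.945714·-0.764706=3.0173; V=7.235905+-3.945714+3.017311=6.3075
k=5 load: inc=3.017311, refl=3.017311·-0.764706=-2.3074; V=3.290190+3.017311+-2.307355=4.0001
k=6 src: inc=-2.307355, refl=-2.307355·-0.764706=1.7644; V=6.307501+-2.307355+1.764448=5.7646

0 0 source 8.8235
1 2 load 2.0761
2 4 source 7.2359
3 6 load 3.2902
4 8 source 6.3075
5 10 load 4.0001
6 12 source 5.7646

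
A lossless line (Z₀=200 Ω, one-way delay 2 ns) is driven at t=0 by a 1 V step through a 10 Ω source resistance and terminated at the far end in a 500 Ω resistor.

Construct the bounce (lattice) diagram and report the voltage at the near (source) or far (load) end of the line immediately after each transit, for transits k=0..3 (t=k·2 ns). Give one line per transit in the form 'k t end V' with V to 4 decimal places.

0 0 source 0.9524
1 2 load 1.3605
2 4 source 0.9913
3 6 load 0.8330

Γ_L=0.428571, Γ_S=-0.904762; launch V₁=1·200/210=0.952381
k=0 src: V=0.9524
k=1 load: inc=0.952381, refl=0.952381·0.428571=0.4082; V=0.000000+0.952381+0.408163=1.3605
k=2 src: inc=0.408163, refl=0.408163·-0.904762=-0.3693; V=0.952381+0.408163+-0.369291=0.9913
k=3 load: inc=-0.369291, refl=-0.369291·0.428571=-0.1583; V=1.360544+-0.369291+-0.158267=0.8330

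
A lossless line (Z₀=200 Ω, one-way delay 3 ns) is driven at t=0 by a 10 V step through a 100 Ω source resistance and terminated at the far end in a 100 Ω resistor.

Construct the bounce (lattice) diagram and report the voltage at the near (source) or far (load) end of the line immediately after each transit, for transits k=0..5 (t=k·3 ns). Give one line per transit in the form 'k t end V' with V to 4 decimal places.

Γ_L=-0.333333, Γ_S=-0.333333; launch V₁=10·200/300=6.666667
k=0 src: V=6.6667
k=1 load: inc=6.666667, refl=6.666667·-0.333333=-2.2222; V=0.000000+6.666667+-2.222222=4.4444
k=2 src: inc=-2.222222, refl=-2.222222·-0.333333=0.7407; V=6.666667+-2.222222+0.740741=5.1852
k=3 load: inc=0.740741, refl=0.740741·-0.333333=-0.2469; V=4.444444+0.740741+-0.246914=4.9383
k=4 src: inc=-0.246914, refl=-0.246914·-0.333333=0.0823; V=5.185185+-0.246914+0.082305=5.0206
k=5 load: inc=0.082305, refl=0.082305·-0.333333=-0.0274; V=4.938272+0.082305+-0.027435=4.9931

0 0 source 6.6667
1 3 load 4.4444
2 6 source 5.1852
3 9 load 4.9383
4 12 source 5.0206
5 15 load 4.9931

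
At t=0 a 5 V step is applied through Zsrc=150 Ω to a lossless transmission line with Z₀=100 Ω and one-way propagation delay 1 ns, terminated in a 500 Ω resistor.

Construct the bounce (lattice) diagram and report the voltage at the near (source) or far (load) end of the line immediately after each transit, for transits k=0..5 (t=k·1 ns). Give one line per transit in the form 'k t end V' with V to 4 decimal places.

0 0 source 2.0000
1 1 load 3.3333
2 2 source 3.6000
3 3 load 3.7778
4 4 source 3.8133
5 5 load 3.8370

Γ_L=0.666667, Γ_S=0.200000; launch V₁=5·100/250=2.000000
k=0 src: V=2.0000
k=1 load: inc=2.000000, refl=2.000000·0.666667=1.3333; V=0.000000+2.000000+1.333333=3.3333
k=2 src: inc=1.333333, refl=1.333333·0.200000=0.2667; V=2.000000+1.333333+0.266667=3.6000
k=3 load: inc=0.266667, refl=0.266667·0.666667=0.1778; V=3.333333+0.266667+0.177778=3.7778
k=4 src: inc=0.177778, refl=0.177778·0.200000=0.0356; V=3.600000+0.177778+0.035556=3.8133
k=5 load: inc=0.035556, refl=0.035556·0.666667=0.0237; V=3.777778+0.035556+0.023704=3.8370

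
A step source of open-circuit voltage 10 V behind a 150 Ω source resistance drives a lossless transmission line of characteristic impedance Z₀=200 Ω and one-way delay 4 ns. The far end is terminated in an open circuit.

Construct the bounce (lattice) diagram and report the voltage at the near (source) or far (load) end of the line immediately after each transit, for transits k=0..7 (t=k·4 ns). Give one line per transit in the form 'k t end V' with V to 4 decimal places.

Γ_L=1.000000, Γ_S=-0.142857; launch V₁=10·200/350=5.714286
k=0 src: V=5.7143
k=1 load: inc=5.714286, refl=5.714286·1.000000=5.7143; V=0.000000+5.714286+5.714286=11.4286
k=2 src: inc=5.714286, refl=5.714286·-0.142857=-0.8163; V=5.714286+5.714286+-0.816327=10.6122
k=3 load: inc=-0.816327, refl=-0.816327·1.000000=-0.8163; V=11.428571+-0.816327+-0.816327=9.7959
k=4 src: inc=-0.816327, refl=-0.816327·-0.142857=0.1166; V=10.612245+-0.816327+0.116618=9.9125
k=5 load: inc=0.116618, refl=0.116618·1.000000=0.1166; V=9.795918+0.116618+0.116618=10.0292
k=6 src: inc=0.116618, refl=0.116618·-0.142857=-0.0167; V=9.912536+0.116618+-0.016660=10.0125
k=7 load: inc=-0.016660, refl=-0.016660·1.000000=-0.0167; V=10.029155+-0.016660+-0.016660=9.9958

0 0 source 5.7143
1 4 load 11.4286
2 8 source 10.6122
3 12 load 9.7959
4 16 source 9.9125
5 20 load 10.0292
6 24 source 10.0125
7 28 load 9.9958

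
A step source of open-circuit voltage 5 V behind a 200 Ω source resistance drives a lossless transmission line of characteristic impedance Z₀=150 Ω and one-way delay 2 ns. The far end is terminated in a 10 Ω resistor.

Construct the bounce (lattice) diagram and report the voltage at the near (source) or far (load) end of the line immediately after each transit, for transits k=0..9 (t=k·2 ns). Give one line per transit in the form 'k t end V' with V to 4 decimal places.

0 0 source 2.1429
1 2 load 0.2679
2 4 source 0.0000
3 6 load 0.2344
4 8 source 0.2679
5 10 load 0.2386
6 12 source 0.2344
7 14 load 0.2380
8 16 source 0.2386
9 18 load 0.2381

Γ_L=-0.875000, Γ_S=0.142857; launch V₁=5·150/350=2.142857
k=0 src: V=2.1429
k=1 load: inc=2.142857, refl=2.142857·-0.875000=-1.8750; V=0.000000+2.142857+-1.875000=0.2679
k=2 src: inc=-1.875000, refl=-1.875000·0.142857=-0.2679; V=2.142857+-1.875000+-0.267857=0.0000
k=3 load: inc=-0.267857, refl=-0.267857·-0.875000=0.2344; V=0.267857+-0.267857+0.234375=0.2344
k=4 src: inc=0.234375, refl=0.234375·0.142857=0.0335; V=0.000000+0.234375+0.033482=0.2679
k=5 load: inc=0.033482, refl=0.033482·-0.875000=-0.0293; V=0.234375+0.033482+-0.029297=0.2386
k=6 src: inc=-0.029297, refl=-0.029297·0.142857=-0.0042; V=0.267857+-0.029297+-0.004185=0.2344
k=7 load: inc=-0.004185, refl=-0.004185·-0.875000=0.0037; V=0.238560+-0.004185+0.003662=0.2380
k=8 src: inc=0.003662, refl=0.003662·0.142857=0.0005; V=0.234375+0.003662+0.000523=0.2386
k=9 load: inc=0.000523, refl=0.000523·-0.875000=-0.0005; V=0.238037+0.000523+-0.000458=0.2381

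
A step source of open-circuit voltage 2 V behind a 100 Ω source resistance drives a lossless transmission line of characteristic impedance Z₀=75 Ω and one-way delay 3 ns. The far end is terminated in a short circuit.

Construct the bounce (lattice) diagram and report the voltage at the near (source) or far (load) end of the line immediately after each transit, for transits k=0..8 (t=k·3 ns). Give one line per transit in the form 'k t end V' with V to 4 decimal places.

Γ_L=-1.000000, Γ_S=0.142857; launch V₁=2·75/175=0.857143
k=0 src: V=0.8571
k=1 load: inc=0.857143, refl=0.857143·-1.000000=-0.8571; V=0.000000+0.857143+-0.857143=0.0000
k=2 src: inc=-0.857143, refl=-0.857143·0.142857=-0.1224; V=0.857143+-0.857143+-0.122449=-0.1224
k=3 load: inc=-0.122449, refl=-0.122449·-1.000000=0.1224; V=0.000000+-0.122449+0.122449=0.0000
k=4 src: inc=0.122449, refl=0.122449·0.142857=0.0175; V=-0.122449+0.122449+0.017493=0.0175
k=5 load: inc=0.017493, refl=0.017493·-1.000000=-0.0175; V=0.000000+0.017493+-0.017493=0.0000
k=6 src: inc=-0.017493, refl=-0.017493·0.142857=-0.0025; V=0.017493+-0.017493+-0.002499=-0.0025
k=7 load: inc=-0.002499, refl=-0.002499·-1.000000=0.0025; V=0.000000+-0.002499+0.002499=0.0000
k=8 src: inc=0.002499, refl=0.002499·0.142857=0.0004; V=-0.002499+0.002499+0.000357=0.0004

0 0 source 0.8571
1 3 load 0.0000
2 6 source -0.1224
3 9 load 0.0000
4 12 source 0.0175
5 15 load 0.0000
6 18 source -0.0025
7 21 load 0.0000
8 24 source 0.0004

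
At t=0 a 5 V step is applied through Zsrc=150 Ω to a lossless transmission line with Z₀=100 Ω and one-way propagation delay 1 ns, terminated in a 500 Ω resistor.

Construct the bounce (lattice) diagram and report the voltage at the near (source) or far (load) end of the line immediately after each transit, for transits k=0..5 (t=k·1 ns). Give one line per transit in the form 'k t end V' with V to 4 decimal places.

0 0 source 2.0000
1 1 load 3.3333
2 2 source 3.6000
3 3 load 3.7778
4 4 source 3.8133
5 5 load 3.8370

Γ_L=0.666667, Γ_S=0.200000; launch V₁=5·100/250=2.000000
k=0 src: V=2.0000
k=1 load: inc=2.000000, refl=2.000000·0.666667=1.3333; V=0.000000+2.000000+1.333333=3.3333
k=2 src: inc=1.333333, refl=1.333333·0.200000=0.2667; V=2.000000+1.333333+0.266667=3.6000
k=3 load: inc=0.266667, refl=0.266667·0.666667=0.1778; V=3.333333+0.266667+0.177778=3.7778
k=4 src: inc=0.177778, refl=0.177778·0.200000=0.0356; V=3.600000+0.177778+0.035556=3.8133
k=5 load: inc=0.035556, refl=0.035556·0.666667=0.0237; V=3.777778+0.035556+0.023704=3.8370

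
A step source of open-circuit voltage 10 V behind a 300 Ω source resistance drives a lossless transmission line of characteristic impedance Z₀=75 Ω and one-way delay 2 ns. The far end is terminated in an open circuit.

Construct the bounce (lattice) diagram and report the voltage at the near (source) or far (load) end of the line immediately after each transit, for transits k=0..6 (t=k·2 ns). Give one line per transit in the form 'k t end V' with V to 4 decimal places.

Γ_L=1.000000, Γ_S=0.600000; launch V₁=10·75/375=2.000000
k=0 src: V=2.0000
k=1 load: inc=2.000000, refl=2.000000·1.000000=2.0000; V=0.000000+2.000000+2.000000=4.0000
k=2 src: inc=2.000000, refl=2.000000·0.600000=1.2000; V=2.000000+2.000000+1.200000=5.2000
k=3 load: inc=1.200000, refl=1.200000·1.000000=1.2000; V=4.000000+1.200000+1.200000=6.4000
k=4 src: inc=1.200000, refl=1.200000·0.600000=0.7200; V=5.200000+1.200000+0.720000=7.1200
k=5 load: inc=0.720000, refl=0.720000·1.000000=0.7200; V=6.400000+0.720000+0.720000=7.8400
k=6 src: inc=0.720000, refl=0.720000·0.600000=0.4320; V=7.120000+0.720000+0.432000=8.2720

0 0 source 2.0000
1 2 load 4.0000
2 4 source 5.2000
3 6 load 6.4000
4 8 source 7.1200
5 10 load 7.8400
6 12 source 8.2720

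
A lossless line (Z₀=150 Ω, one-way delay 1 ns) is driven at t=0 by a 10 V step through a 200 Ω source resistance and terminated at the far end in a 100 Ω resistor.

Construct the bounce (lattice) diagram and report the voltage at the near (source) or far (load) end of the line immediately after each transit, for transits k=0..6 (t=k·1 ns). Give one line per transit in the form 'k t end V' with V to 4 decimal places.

0 0 source 4.2857
1 1 load 3.4286
2 2 source 3.3061
3 3 load 3.3306
4 4 source 3.3341
5 5 load 3.3334
6 6 source 3.3333

Γ_L=-0.200000, Γ_S=0.142857; launch V₁=10·150/350=4.285714
k=0 src: V=4.2857
k=1 load: inc=4.285714, refl=4.285714·-0.200000=-0.8571; V=0.000000+4.285714+-0.857143=3.4286
k=2 src: inc=-0.857143, refl=-0.857143·0.142857=-0.1224; V=4.285714+-0.857143+-0.122449=3.3061
k=3 load: inc=-0.122449, refl=-0.122449·-0.200000=0.0245; V=3.428571+-0.122449+0.024490=3.3306
k=4 src: inc=0.024490, refl=0.024490·0.142857=0.0035; V=3.306122+0.024490+0.003499=3.3341
k=5 load: inc=0.003499, refl=0.003499·-0.200000=-0.0007; V=3.330612+0.003499+-0.000700=3.3334
k=6 src: inc=-0.000700, refl=-0.000700·0.142857=-0.0001; V=3.334111+-0.000700+-0.000100=3.3333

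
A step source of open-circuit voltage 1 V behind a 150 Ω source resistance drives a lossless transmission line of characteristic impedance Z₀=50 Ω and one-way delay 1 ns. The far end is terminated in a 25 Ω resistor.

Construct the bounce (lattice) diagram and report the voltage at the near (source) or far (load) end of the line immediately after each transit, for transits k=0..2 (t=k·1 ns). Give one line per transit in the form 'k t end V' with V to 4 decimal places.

Γ_L=-0.333333, Γ_S=0.500000; launch V₁=1·50/200=0.250000
k=0 src: V=0.2500
k=1 load: inc=0.250000, refl=0.250000·-0.333333=-0.0833; V=0.000000+0.250000+-0.083333=0.1667
k=2 src: inc=-0.083333, refl=-0.083333·0.500000=-0.0417; V=0.250000+-0.083333+-0.041667=0.1250

0 0 source 0.2500
1 1 load 0.1667
2 2 source 0.1250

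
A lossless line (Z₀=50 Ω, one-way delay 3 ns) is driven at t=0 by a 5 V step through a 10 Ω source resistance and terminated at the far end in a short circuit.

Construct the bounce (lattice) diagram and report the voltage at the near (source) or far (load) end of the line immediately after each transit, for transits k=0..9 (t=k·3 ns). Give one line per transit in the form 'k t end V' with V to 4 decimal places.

0 0 source 4.1667
1 3 load 0.0000
2 6 source 2.7778
3 9 load 0.0000
4 12 source 1.8519
5 15 load 0.0000
6 18 source 1.2346
7 21 load 0.0000
8 24 source 0.8230
9 27 load 0.0000

Γ_L=-1.000000, Γ_S=-0.666667; launch V₁=5·50/60=4.166667
k=0 src: V=4.1667
k=1 load: inc=4.166667, refl=4.166667·-1.000000=-4.1667; V=0.000000+4.166667+-4.166667=0.0000
k=2 src: inc=-4.166667, refl=-4.166667·-0.666667=2.7778; V=4.166667+-4.166667+2.777778=2.7778
k=3 load: inc=2.777778, refl=2.777778·-1.000000=-2.7778; V=0.000000+2.777778+-2.777778=0.0000
k=4 src: inc=-2.777778, refl=-2.777778·-0.666667=1.8519; V=2.777778+-2.777778+1.851852=1.8519
k=5 load: inc=1.851852, refl=1.851852·-1.000000=-1.8519; V=0.000000+1.851852+-1.851852=0.0000
k=6 src: inc=-1.851852, refl=-1.851852·-0.666667=1.2346; V=1.851852+-1.851852+1.234568=1.2346
k=7 load: inc=1.234568, refl=1.234568·-1.000000=-1.2346; V=0.000000+1.234568+-1.234568=0.0000
k=8 src: inc=-1.234568, refl=-1.234568·-0.666667=0.8230; V=1.234568+-1.234568+0.823045=0.8230
k=9 load: inc=0.823045, refl=0.823045·-1.000000=-0.8230; V=0.000000+0.823045+-0.823045=0.0000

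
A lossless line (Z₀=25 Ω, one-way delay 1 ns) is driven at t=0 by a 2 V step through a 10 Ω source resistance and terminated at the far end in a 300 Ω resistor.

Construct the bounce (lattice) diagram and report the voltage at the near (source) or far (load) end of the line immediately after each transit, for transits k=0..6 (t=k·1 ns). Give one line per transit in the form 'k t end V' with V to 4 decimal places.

0 0 source 1.4286
1 1 load 2.6374
2 2 source 2.1193
3 3 load 1.6810
4 4 source 1.8688
5 5 load 2.0278
6 6 source 1.9597

Γ_L=0.846154, Γ_S=-0.428571; launch V₁=2·25/35=1.428571
k=0 src: V=1.4286
k=1 load: inc=1.428571, refl=1.428571·0.846154=1.2088; V=0.000000+1.428571+1.208791=2.6374
k=2 src: inc=1.208791, refl=1.208791·-0.428571=-0.5181; V=1.428571+1.208791+-0.518053=2.1193
k=3 load: inc=-0.518053, refl=-0.518053·0.846154=-0.4384; V=2.637363+-0.518053+-0.438353=1.6810
k=4 src: inc=-0.438353, refl=-0.438353·-0.428571=0.1879; V=2.119309+-0.438353+0.187866=1.8688
k=5 load: inc=0.187866, refl=0.187866·0.846154=0.1590; V=1.680956+0.187866+0.158963=2.0278
k=6 src: inc=0.158963, refl=0.158963·-0.428571=-0.0681; V=1.868822+0.158963+-0.068127=1.9597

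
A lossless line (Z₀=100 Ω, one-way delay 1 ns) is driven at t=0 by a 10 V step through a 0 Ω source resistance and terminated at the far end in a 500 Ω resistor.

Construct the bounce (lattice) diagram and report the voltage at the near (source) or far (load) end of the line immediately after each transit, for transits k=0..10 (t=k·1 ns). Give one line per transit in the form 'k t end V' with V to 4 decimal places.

Γ_L=0.666667, Γ_S=-1.000000; launch V₁=10·100/100=10.000000
k=0 src: V=10.0000
k=1 load: inc=10.000000, refl=10.000000·0.666667=6.6667; V=0.000000+10.000000+6.666667=16.6667
k=2 src: inc=6.666667, refl=6.666667·-1.000000=-6.6667; V=10.000000+6.666667+-6.666667=10.0000
k=3 load: inc=-6.666667, refl=-6.666667·0.666667=-4.4444; V=16.666667+-6.666667+-4.444444=5.5556
k=4 src: inc=-4.444444, refl=-4.444444·-1.000000=4.4444; V=10.000000+-4.444444+4.444444=10.0000
k=5 load: inc=4.444444, refl=4.444444·0.666667=2.9630; V=5.555556+4.444444+2.962963=12.9630
k=6 src: inc=2.962963, refl=2.962963·-1.000000=-2.9630; V=10.000000+2.962963+-2.962963=10.0000
k=7 load: inc=-2.962963, refl=-2.962963·0.666667=-1.9753; V=12.962963+-2.962963+-1.975309=8.0247
k=8 src: inc=-1.975309, refl=-1.975309·-1.000000=1.9753; V=10.000000+-1.975309+1.975309=10.0000
k=9 load: inc=1.975309, refl=1.975309·0.666667=1.3169; V=8.024691+1.975309+1.316872=11.3169
k=10 src: inc=1.316872, refl=1.316872·-1.000000=-1.3169; V=10.000000+1.316872+-1.316872=10.0000

0 0 source 10.0000
1 1 load 16.6667
2 2 source 10.0000
3 3 load 5.5556
4 4 source 10.0000
5 5 load 12.9630
6 6 source 10.0000
7 7 load 8.0247
8 8 source 10.0000
9 9 load 11.3169
10 10 source 10.0000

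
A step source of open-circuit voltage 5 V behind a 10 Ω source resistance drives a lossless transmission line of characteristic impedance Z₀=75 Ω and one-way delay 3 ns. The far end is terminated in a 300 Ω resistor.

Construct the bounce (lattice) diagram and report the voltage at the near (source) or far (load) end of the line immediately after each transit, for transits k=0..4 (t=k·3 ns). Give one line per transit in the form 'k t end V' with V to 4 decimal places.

0 0 source 4.4118
1 3 load 7.0588
2 6 source 5.0346
3 9 load 3.8201
4 12 source 4.7488

Γ_L=0.600000, Γ_S=-0.764706; launch V₁=5·75/85=4.411765
k=0 src: V=4.4118
k=1 load: inc=4.411765, refl=4.411765·0.600000=2.6471; V=0.000000+4.411765+2.647059=7.0588
k=2 src: inc=2.647059, refl=2.647059·-0.764706=-2.0242; V=4.411765+2.647059+-2.024221=5.0346
k=3 load: inc=-2.024221, refl=-2.024221·0.600000=-1.2145; V=7.058824+-2.024221+-1.214533=3.8201
k=4 src: inc=-1.214533, refl=-1.214533·-0.764706=0.9288; V=5.034602+-1.214533+0.928760=4.7488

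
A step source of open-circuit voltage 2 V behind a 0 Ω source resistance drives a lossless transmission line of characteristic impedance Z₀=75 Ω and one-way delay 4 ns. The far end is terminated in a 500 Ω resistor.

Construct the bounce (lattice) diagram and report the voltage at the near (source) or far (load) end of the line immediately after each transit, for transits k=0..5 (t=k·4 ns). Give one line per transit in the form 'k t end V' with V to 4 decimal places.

Γ_L=0.739130, Γ_S=-1.000000; launch V₁=2·75/75=2.000000
k=0 src: V=2.0000
k=1 load: inc=2.000000, refl=2.000000·0.739130=1.4783; V=0.000000+2.000000+1.478261=3.4783
k=2 src: inc=1.478261, refl=1.478261·-1.000000=-1.4783; V=2.000000+1.478261+-1.478261=2.0000
k=3 load: inc=-1.478261, refl=-1.478261·0.739130=-1.0926; V=3.478261+-1.478261+-1.092628=0.9074
k=4 src: inc=-1.092628, refl=-1.092628·-1.000000=1.0926; V=2.000000+-1.092628+1.092628=2.0000
k=5 load: inc=1.092628, refl=1.092628·0.739130=0.8076; V=0.907372+1.092628+0.807594=2.8076

0 0 source 2.0000
1 4 load 3.4783
2 8 source 2.0000
3 12 load 0.9074
4 16 source 2.0000
5 20 load 2.8076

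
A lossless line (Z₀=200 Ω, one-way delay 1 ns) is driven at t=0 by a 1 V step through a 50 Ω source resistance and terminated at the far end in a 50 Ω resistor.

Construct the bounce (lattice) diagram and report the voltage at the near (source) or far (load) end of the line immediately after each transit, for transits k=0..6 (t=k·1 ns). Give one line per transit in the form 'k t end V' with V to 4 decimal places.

0 0 source 0.8000
1 1 load 0.3200
2 2 source 0.6080
3 3 load 0.4352
4 4 source 0.5389
5 5 load 0.4767
6 6 source 0.5140

Γ_L=-0.600000, Γ_S=-0.600000; launch V₁=1·200/250=0.800000
k=0 src: V=0.8000
k=1 load: inc=0.800000, refl=0.800000·-0.600000=-0.4800; V=0.000000+0.800000+-0.480000=0.3200
k=2 src: inc=-0.480000, refl=-0.480000·-0.600000=0.2880; V=0.800000+-0.480000+0.288000=0.6080
k=3 load: inc=0.288000, refl=0.288000·-0.600000=-0.1728; V=0.320000+0.288000+-0.172800=0.4352
k=4 src: inc=-0.172800, refl=-0.172800·-0.600000=0.1037; V=0.608000+-0.172800+0.103680=0.5389
k=5 load: inc=0.103680, refl=0.103680·-0.600000=-0.0622; V=0.435200+0.103680+-0.062208=0.4767
k=6 src: inc=-0.062208, refl=-0.062208·-0.600000=0.0373; V=0.538880+-0.062208+0.037325=0.5140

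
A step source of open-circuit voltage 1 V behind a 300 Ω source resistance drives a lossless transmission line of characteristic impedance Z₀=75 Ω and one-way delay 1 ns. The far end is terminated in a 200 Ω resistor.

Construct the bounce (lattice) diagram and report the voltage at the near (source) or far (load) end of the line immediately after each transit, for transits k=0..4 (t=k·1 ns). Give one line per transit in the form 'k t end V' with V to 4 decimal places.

Γ_L=0.454545, Γ_S=0.600000; launch V₁=1·75/375=0.200000
k=0 src: V=0.2000
k=1 load: inc=0.200000, refl=0.200000·0.454545=0.0909; V=0.000000+0.200000+0.090909=0.2909
k=2 src: inc=0.090909, refl=0.090909·0.600000=0.0545; V=0.200000+0.090909+0.054545=0.3455
k=3 load: inc=0.054545, refl=0.054545·0.454545=0.0248; V=0.290909+0.054545+0.024793=0.3702
k=4 src: inc=0.024793, refl=0.024793·0.600000=0.0149; V=0.345455+0.024793+0.014876=0.3851

0 0 source 0.2000
1 1 load 0.2909
2 2 source 0.3455
3 3 load 0.3702
4 4 source 0.3851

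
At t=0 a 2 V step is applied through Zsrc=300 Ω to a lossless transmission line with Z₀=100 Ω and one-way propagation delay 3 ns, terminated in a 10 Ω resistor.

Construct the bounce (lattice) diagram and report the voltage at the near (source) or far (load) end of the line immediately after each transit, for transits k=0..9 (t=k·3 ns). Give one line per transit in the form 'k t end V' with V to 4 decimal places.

Γ_L=-0.818182, Γ_S=0.500000; launch V₁=2·100/400=0.500000
k=0 src: V=0.5000
k=1 load: inc=0.500000, refl=0.500000·-0.818182=-0.4091; V=0.000000+0.500000+-0.409091=0.0909
k=2 src: inc=-0.409091, refl=-0.409091·0.500000=-0.2045; V=0.500000+-0.409091+-0.204545=-0.1136
k=3 load: inc=-0.204545, refl=-0.204545·-0.818182=0.1674; V=0.090909+-0.204545+0.167355=0.0537
k=4 src: inc=0.167355, refl=0.167355·0.500000=0.0837; V=-0.113636+0.167355+0.083678=0.1374
k=5 load: inc=0.083678, refl=0.083678·-0.818182=-0.0685; V=0.053719+0.083678+-0.068464=0.0689
k=6 src: inc=-0.068464, refl=-0.068464·0.500000=-0.0342; V=0.137397+-0.068464+-0.034232=0.0347
k=7 load: inc=-0.034232, refl=-0.034232·-0.818182=0.0280; V=0.068933+-0.034232+0.028008=0.0627
k=8 src: inc=0.028008, refl=0.028008·0.500000=0.0140; V=0.034701+0.028008+0.014004=0.0767
k=9 load: inc=0.014004, refl=0.014004·-0.818182=-0.0115; V=0.062709+0.014004+-0.011458=0.0653

0 0 source 0.5000
1 3 load 0.0909
2 6 source -0.1136
3 9 load 0.0537
4 12 source 0.1374
5 15 load 0.0689
6 18 source 0.0347
7 21 load 0.0627
8 24 source 0.0767
9 27 load 0.0653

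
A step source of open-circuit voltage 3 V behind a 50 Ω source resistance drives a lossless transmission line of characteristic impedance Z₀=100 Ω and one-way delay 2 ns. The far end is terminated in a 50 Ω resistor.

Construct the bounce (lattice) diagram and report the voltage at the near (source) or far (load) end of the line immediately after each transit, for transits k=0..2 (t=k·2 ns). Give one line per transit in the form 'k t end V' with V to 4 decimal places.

0 0 source 2.0000
1 2 load 1.3333
2 4 source 1.5556

Γ_L=-0.333333, Γ_S=-0.333333; launch V₁=3·100/150=2.000000
k=0 src: V=2.0000
k=1 load: inc=2.000000, refl=2.000000·-0.333333=-0.6667; V=0.000000+2.000000+-0.666667=1.3333
k=2 src: inc=-0.666667, refl=-0.666667·-0.333333=0.2222; V=2.000000+-0.666667+0.222222=1.5556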